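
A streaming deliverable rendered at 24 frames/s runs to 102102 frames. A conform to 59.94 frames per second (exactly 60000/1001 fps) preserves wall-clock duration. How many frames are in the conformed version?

255000 frames

Target frames = source frames × (target rate / source rate) = 102102 × (60000/1001)/(24) = 102102 × 2500/1001 = 255000.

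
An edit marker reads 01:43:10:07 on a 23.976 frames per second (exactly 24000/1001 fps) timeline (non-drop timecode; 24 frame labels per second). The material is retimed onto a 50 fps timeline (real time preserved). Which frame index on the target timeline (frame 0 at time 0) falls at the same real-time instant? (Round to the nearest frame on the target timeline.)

frame 309824

Source frame index: (1×3600 + 43×60 + 10) × 24 + 7 = 148567.
Real time: 148567 / (24000/1001) = 148715567/24000 s.
Target frame: (148715567/24000) × (50) = 148715567/480 ≈ 309824.098 → 309824.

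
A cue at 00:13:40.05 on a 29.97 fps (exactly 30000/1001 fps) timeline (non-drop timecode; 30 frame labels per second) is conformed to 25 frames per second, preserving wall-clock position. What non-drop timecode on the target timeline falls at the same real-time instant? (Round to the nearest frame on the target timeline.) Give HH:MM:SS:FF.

Source frame index: (0×3600 + 13×60 + 40) × 30 + 5 = 24605.
Real time: 24605 / (30000/1001) = 4925921/6000 s.
Target frame: (4925921/6000) × (25) = 4925921/240 ≈ 20524.671 → 20525.
At 25 labels/s: frame 20525 → 00:13:41:00.

00:13:41:00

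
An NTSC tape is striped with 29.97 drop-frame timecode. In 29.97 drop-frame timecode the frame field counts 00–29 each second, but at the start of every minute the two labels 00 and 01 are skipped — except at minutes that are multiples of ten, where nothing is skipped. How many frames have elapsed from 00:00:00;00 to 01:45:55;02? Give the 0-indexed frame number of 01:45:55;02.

190462

As if non-drop at 30 labels/s: (1 × 3600 + 45 × 60 + 55) × 30 + 2 = 190652.
Minute boundaries passed: 105; those not divisible by 10: 105 − 10 = 95; dropped labels = 2 × 95 = 190.
Actual frame index = 190652 − 190 = 190462.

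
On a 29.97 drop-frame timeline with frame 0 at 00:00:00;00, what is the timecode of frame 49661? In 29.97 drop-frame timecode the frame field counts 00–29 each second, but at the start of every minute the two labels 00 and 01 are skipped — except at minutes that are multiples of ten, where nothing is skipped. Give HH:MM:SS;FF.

00:27:37;01

Each 10-minute DF block holds 10 × 60 × 30 − 9 × 2 = 17982 frames. 49661 ÷ 17982 → 2 full blocks, remainder 13697.
Within the partial block the first minute is 1800 frames and each further minute 1798, so 7 further minute boundaries passed. Total skipped labels = 18 × 2 + 2 × 7 = 50.
Non-drop label index = 49661 + 50 = 49711; at 30 labels/s that is 00:27:37:01, i.e. DF 00:27:37;01.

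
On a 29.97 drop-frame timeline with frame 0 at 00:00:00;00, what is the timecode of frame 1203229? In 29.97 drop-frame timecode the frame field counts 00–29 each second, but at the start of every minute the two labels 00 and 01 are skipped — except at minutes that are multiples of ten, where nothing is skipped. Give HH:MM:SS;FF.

Ten DF minutes hold 17982 frames, so frame 1203229 lies in block 66 (frames 1186812–1204793) with 16417 frames into that block.
The block's first minute is 1800 frames and the rest 1798 each; 16417 frames reaches minute 9, so 66 × 18 + 9 × 2 = 1206 labels have been skipped so far.
Adding those back, label number 1203229 + 1206 = 1204435 at 30 labels/s is 40147 s + 25 f = 11 h 9 min 7 s frame 25, i.e. 11:09:07;25.

11:09:07;25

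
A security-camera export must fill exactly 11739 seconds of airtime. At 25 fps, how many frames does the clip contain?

293475 frames

Frames = 11739 × 25 = 293475.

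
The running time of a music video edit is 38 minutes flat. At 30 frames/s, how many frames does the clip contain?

68400 frames

38 min = 2280 s.
Frames = 2280 × 30 = 68400.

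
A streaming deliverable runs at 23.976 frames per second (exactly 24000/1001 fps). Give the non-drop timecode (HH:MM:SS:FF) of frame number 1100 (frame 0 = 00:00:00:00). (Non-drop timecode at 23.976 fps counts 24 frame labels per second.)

00:00:45:20

1100 ÷ 24 = 45 full seconds, remainder 20 frames.
45 s = 0 h 0 min 45 s.
Timecode: 00:00:45:20.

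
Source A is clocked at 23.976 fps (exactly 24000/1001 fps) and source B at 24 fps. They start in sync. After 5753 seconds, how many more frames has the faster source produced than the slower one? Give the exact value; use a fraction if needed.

A emits 24000/1001 × 5753 = 12552000/91 frames; B emits 24 × 5753 = 138072.
Difference = 12552/91 frames (≈ 137.9341); B is ahead of A.

12552/91 frames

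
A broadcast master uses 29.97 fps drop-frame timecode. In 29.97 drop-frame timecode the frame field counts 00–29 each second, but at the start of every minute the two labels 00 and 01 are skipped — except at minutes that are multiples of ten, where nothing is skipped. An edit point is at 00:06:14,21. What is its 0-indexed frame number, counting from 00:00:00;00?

As if non-drop at 30 labels/s: (0 × 3600 + 6 × 60 + 14) × 30 + 21 = 11241.
Minute boundaries passed: 6; those not divisible by 10: 6 − 0 = 6; dropped labels = 2 × 6 = 12.
Actual frame index = 11241 − 12 = 11229.

11229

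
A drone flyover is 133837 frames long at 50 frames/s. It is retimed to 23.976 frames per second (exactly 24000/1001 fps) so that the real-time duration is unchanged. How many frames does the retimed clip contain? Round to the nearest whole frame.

Frames at target rate = 133837 × (24000/1001) / (50) = 5840160/91 ≈ 64177.582.
Nearest whole frame: 64178.

64178 frames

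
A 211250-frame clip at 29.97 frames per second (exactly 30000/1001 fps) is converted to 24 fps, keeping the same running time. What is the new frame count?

Target frames = source frames × (target rate / source rate) = 211250 × (24)/(30000/1001) = 211250 × 1001/1250 = 169169.

169169 frames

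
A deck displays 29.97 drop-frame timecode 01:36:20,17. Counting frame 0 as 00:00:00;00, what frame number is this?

173243

As if non-drop at 30 labels/s: (1 × 3600 + 36 × 60 + 20) × 30 + 17 = 173417.
Minute boundaries passed: 96; those not divisible by 10: 96 − 9 = 87; dropped labels = 2 × 87 = 174.
Actual frame index = 173417 − 174 = 173243.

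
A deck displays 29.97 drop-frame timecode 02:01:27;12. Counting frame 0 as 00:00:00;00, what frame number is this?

218404

Complete 10-minute blocks: 12, each 17982 frames → 215784.
Remaining 1 whole minute in the current block: 1800 + 0 × 1798 = 1800 frames.
Within the current minute: 27 × 30 + 12 − 2 = 820 (labels ;00/;01 skipped at this minute). Total = 215784 + 1800 + 820 = 218404.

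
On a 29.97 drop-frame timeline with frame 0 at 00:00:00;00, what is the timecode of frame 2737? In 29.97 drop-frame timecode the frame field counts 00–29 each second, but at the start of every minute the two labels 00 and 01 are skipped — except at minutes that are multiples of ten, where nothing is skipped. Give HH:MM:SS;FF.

Each 10-minute DF block holds 10 × 60 × 30 − 9 × 2 = 17982 frames. 2737 ÷ 17982 → 0 full blocks, remainder 2737.
Within the partial block the first minute is 1800 frames and each further minute 1798, so 1 further minute boundary passed. Total skipped labels = 18 × 0 + 2 × 1 = 2.
Non-drop label index = 2737 + 2 = 2739; at 30 labels/s that is 00:01:31:09, i.e. DF 00:01:31;09.

00:01:31;09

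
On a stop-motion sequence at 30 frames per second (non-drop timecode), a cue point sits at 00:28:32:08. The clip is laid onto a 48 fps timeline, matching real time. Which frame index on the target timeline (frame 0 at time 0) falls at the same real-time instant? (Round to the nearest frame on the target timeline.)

Source frame index: (0×3600 + 28×60 + 32) × 30 + 8 = 51368.
Real time: 51368 / (30) = 25684/15 s.
Target frame: (25684/15) × (48) = 410944/5 ≈ 82188.800 → 82189.

frame 82189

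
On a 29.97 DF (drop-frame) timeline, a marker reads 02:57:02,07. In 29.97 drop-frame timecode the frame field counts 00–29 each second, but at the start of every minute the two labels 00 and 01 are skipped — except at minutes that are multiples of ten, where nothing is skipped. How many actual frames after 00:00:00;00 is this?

318347

Complete 10-minute blocks: 17, each 17982 frames → 305694.
Remaining 7 whole minutes in the current block: 1800 + 6 × 1798 = 12588 frames.
Within the current minute: 2 × 30 + 7 − 2 = 65 (labels ;00/;01 skipped at this minute). Total = 305694 + 12588 + 65 = 318347.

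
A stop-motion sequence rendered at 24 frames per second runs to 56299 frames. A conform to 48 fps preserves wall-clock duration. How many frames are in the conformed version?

Target frames = source frames × (target rate / source rate) = 56299 × (48)/(24) = 56299 × 2 = 112598.

112598 frames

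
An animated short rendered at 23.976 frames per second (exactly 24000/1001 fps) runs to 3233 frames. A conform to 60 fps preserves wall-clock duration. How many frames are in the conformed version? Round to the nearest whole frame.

8091 frames

Frames at target rate = 3233 × (60) / (24000/1001) = 3236233/400 ≈ 8090.583.
Nearest whole frame: 8091.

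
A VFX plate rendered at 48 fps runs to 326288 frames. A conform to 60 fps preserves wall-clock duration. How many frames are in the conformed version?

Frames at target rate = 326288 × (60) / (48) = 407860.

407860 frames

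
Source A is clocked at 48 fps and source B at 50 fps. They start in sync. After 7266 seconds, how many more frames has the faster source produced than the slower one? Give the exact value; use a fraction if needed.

14532 frames

A emits 48 × 7266 = 348768 frames; B emits 50 × 7266 = 363300.
Difference = 14532 frames; B is ahead of A.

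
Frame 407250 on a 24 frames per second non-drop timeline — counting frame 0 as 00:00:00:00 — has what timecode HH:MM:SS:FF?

04:42:48:18

407250 ÷ 24 = 16968 full seconds, remainder 18 frames.
16968 s = 4 h 42 min 48 s.
Timecode: 04:42:48:18.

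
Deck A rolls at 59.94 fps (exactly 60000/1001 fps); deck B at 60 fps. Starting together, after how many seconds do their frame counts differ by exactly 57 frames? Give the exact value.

950.95 seconds

The gap grows by |60 − 60000/1001| = 60/1001 frames per second.
Time for a 57-frame gap: 57 ÷ (60/1001) = 950.95 s.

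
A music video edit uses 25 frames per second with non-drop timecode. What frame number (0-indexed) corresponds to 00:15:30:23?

Total seconds to the label: (0 × 3600 + 15 × 60 + 30) = 930.
Frame index = 930 × 25 + 23 = 23273.

23273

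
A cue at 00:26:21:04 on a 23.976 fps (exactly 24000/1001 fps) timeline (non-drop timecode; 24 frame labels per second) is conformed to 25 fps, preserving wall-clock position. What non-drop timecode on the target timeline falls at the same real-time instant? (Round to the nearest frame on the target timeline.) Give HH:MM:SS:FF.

Source frame index: (0×3600 + 26×60 + 21) × 24 + 4 = 37948.
Real time: 37948 / (24000/1001) = 9496487/6000 s.
Target frame: (9496487/6000) × (25) = 9496487/240 ≈ 39568.696 → 39569.
At 25 labels/s: frame 39569 → 00:26:22:19.

00:26:22:19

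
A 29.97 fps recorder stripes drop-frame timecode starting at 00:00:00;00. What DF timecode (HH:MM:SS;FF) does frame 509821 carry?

Each 10-minute DF block holds 10 × 60 × 30 − 9 × 2 = 17982 frames. 509821 ÷ 17982 → 28 full blocks, remainder 6325.
Within the partial block the first minute is 1800 frames and each further minute 1798, so 3 further minute boundaries passed. Total skipped labels = 18 × 28 + 2 × 3 = 510.
Non-drop label index = 509821 + 510 = 510331; at 30 labels/s that is 04:43:31:01, i.e. DF 04:43:31;01.

04:43:31;01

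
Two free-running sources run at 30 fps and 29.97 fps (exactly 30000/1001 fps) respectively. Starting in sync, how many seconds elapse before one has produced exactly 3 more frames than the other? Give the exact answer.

The gap grows by |30000/1001 − 30| = 30/1001 frames per second.
Time for a 3-frame gap: 3 ÷ (30/1001) = 100.1 s.

100.1 seconds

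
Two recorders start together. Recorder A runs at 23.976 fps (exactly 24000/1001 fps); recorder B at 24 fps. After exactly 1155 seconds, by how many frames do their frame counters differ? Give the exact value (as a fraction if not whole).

360/13 frames

A emits 24000/1001 × 1155 = 360000/13 frames; B emits 24 × 1155 = 27720.
Difference = 360/13 frames (≈ 27.6923); B is ahead of A.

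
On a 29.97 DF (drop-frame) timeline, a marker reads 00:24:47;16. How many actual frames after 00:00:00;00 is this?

44582

Complete 10-minute blocks: 2, each 17982 frames → 35964.
Remaining 4 whole minutes in the current block: 1800 + 3 × 1798 = 7194 frames.
Within the current minute: 47 × 30 + 16 − 2 = 1424 (labels ;00/;01 skipped at this minute). Total = 35964 + 7194 + 1424 = 44582.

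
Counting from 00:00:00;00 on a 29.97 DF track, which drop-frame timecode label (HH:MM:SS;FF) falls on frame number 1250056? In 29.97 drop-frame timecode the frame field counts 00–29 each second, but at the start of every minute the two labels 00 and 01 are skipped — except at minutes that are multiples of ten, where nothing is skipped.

Each 10-minute DF block holds 10 × 60 × 30 − 9 × 2 = 17982 frames. 1250056 ÷ 17982 → 69 full blocks, remainder 9298.
Within the partial block the first minute is 1800 frames and each further minute 1798, so 5 further minute boundaries passed. Total skipped labels = 18 × 69 + 2 × 5 = 1252.
Non-drop label index = 1250056 + 1252 = 1251308; at 30 labels/s that is 11:35:10:08, i.e. DF 11:35:10;08.

11:35:10;08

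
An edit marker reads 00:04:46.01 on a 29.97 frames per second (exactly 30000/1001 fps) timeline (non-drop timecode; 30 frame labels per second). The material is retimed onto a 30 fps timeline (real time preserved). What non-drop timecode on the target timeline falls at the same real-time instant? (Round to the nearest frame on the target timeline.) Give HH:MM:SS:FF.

00:04:46:10

Source frame index: (0×3600 + 4×60 + 46) × 30 + 1 = 8581.
Real time: 8581 / (30000/1001) = 8589581/30000 s.
Target frame: (8589581/30000) × (30) = 8589581/1000 ≈ 8589.581 → 8590.
At 30 labels/s: frame 8590 → 00:04:46:10.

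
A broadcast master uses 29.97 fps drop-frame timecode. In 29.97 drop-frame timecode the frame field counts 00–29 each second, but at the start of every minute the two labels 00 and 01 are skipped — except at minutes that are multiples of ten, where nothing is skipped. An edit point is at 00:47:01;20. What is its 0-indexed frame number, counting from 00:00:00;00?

84564

As if non-drop at 30 labels/s: (0 × 3600 + 47 × 60 + 1) × 30 + 20 = 84650.
Minute boundaries passed: 47; those not divisible by 10: 47 − 4 = 43; dropped labels = 2 × 43 = 86.
Actual frame index = 84650 − 86 = 84564.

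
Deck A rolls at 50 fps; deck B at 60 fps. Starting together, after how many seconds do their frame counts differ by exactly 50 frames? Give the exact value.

5 seconds

The gap grows by |60 − 50| = 10 frames per second.
Time for a 50-frame gap: 50 ÷ (10) = 5 s.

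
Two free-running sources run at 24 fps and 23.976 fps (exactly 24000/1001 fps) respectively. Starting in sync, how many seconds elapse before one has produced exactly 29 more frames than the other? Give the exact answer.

The gap grows by |24000/1001 − 24| = 24/1001 frames per second.
Time for a 29-frame gap: 29 ÷ (24/1001) = 29029/24 s.

29029/24 seconds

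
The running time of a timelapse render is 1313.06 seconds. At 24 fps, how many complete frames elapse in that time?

Frames = 1313.06 × 24 = 787836/25 ≈ 31513.4400.
Complete frames: 31513.

31513 frames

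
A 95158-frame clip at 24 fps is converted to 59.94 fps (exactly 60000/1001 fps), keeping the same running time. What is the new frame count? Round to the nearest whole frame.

Frames at target rate = 95158 × (60000/1001) / (24) = 33985000/143 ≈ 237657.343.
Nearest whole frame: 237657.

237657 frames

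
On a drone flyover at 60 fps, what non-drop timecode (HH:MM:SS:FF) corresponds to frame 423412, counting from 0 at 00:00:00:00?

423412 ÷ 60 = 7056 full seconds, remainder 52 frames.
7056 s = 1 h 57 min 36 s.
Timecode: 01:57:36:52.

01:57:36:52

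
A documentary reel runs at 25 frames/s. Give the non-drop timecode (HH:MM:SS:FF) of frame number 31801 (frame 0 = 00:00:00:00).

00:21:12:01

31801 ÷ 25 = 1272 full seconds, remainder 1 frame.
1272 s = 0 h 21 min 12 s.
Timecode: 00:21:12:01.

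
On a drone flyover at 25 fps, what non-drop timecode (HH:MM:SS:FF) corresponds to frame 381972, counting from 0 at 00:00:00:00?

381972 ÷ 25 = 15278 full seconds, remainder 22 frames.
15278 s = 4 h 14 min 38 s.
Timecode: 04:14:38:22.

04:14:38:22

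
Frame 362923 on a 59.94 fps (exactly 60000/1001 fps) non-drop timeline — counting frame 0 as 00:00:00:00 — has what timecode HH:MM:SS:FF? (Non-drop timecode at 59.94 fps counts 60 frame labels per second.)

01:40:48:43

362923 ÷ 60 = 6048 full seconds, remainder 43 frames.
6048 s = 1 h 40 min 48 s.
Timecode: 01:40:48:43.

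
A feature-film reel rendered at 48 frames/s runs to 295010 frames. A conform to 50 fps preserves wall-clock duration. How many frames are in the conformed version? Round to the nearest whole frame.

307302 frames

Frames at target rate = 295010 × (50) / (48) = 3687625/12 ≈ 307302.083.
Nearest whole frame: 307302.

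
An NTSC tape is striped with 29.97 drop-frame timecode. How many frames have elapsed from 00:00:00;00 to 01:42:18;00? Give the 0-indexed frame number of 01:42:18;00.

Complete 10-minute blocks: 10, each 17982 frames → 179820.
Remaining 2 whole minutes in the current block: 1800 + 1 × 1798 = 3598 frames.
Within the current minute: 18 × 30 + 0 − 2 = 538 (labels ;00/;01 skipped at this minute). Total = 179820 + 3598 + 538 = 183956.

183956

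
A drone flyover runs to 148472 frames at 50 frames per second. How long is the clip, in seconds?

Running time = 148472 / (50) = 2969.44 s.

2969.44 seconds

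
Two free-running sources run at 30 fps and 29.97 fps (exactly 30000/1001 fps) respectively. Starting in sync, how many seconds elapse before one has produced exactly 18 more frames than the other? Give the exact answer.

600.6 seconds

The gap grows by |30000/1001 − 30| = 30/1001 frames per second.
Time for a 18-frame gap: 18 ÷ (30/1001) = 600.6 s.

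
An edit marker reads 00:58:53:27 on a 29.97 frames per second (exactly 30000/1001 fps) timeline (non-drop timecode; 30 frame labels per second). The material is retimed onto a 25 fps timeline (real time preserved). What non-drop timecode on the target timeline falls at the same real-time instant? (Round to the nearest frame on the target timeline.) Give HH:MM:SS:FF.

00:58:57:11

Source frame index: (0×3600 + 58×60 + 53) × 30 + 27 = 106017.
Real time: 106017 / (30000/1001) = 35374339/10000 s.
Target frame: (35374339/10000) × (25) = 35374339/400 ≈ 88435.848 → 88436.
At 25 labels/s: frame 88436 → 00:58:57:11.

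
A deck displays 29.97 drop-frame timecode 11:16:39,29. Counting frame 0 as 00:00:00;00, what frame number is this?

1216781

As if non-drop at 30 labels/s: (11 × 3600 + 16 × 60 + 39) × 30 + 29 = 1217999.
Minute boundaries passed: 676; those not divisible by 10: 676 − 67 = 609; dropped labels = 2 × 609 = 1218.
Actual frame index = 1217999 − 1218 = 1216781.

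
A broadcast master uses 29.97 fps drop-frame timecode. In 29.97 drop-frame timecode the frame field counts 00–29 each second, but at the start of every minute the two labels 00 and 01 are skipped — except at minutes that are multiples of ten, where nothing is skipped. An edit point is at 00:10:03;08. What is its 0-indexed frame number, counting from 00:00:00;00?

Complete 10-minute blocks: 1, each 17982 frames → 17982.
Remaining 0 whole minutes in the current block: 0 frames.
Within the current minute: 3 × 30 + 8 = 98. Total = 17982 + 0 + 98 = 18080.

18080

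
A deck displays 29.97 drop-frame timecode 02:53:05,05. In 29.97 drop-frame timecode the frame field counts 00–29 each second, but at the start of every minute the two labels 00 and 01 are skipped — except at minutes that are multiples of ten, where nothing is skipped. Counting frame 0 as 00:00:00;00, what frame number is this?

311243

As if non-drop at 30 labels/s: (2 × 3600 + 53 × 60 + 5) × 30 + 5 = 311555.
Minute boundaries passed: 173; those not divisible by 10: 173 − 17 = 156; dropped labels = 2 × 156 = 312.
Actual frame index = 311555 − 312 = 311243.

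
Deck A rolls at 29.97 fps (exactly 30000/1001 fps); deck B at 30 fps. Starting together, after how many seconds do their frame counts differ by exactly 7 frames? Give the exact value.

7007/30 seconds

The gap grows by |30 − 30000/1001| = 30/1001 frames per second.
Time for a 7-frame gap: 7 ÷ (30/1001) = 7007/30 s.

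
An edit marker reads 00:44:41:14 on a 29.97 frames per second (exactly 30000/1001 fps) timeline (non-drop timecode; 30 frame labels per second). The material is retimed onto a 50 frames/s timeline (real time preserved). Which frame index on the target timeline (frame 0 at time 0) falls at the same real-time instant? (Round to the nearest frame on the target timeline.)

frame 134207

Source frame index: (0×3600 + 44×60 + 41) × 30 + 14 = 80444.
Real time: 80444 / (30000/1001) = 20131111/7500 s.
Target frame: (20131111/7500) × (50) = 20131111/150 ≈ 134207.407 → 134207.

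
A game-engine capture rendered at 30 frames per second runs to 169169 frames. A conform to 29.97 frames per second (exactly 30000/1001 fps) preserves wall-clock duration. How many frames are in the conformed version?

169000 frames

Target frames = source frames × (target rate / source rate) = 169169 × (30000/1001)/(30) = 169169 × 1000/1001 = 169000.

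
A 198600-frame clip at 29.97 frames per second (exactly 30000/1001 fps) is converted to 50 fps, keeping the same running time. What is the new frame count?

331331 frames

Target frames = source frames × (target rate / source rate) = 198600 × (50)/(30000/1001) = 198600 × 1001/600 = 331331.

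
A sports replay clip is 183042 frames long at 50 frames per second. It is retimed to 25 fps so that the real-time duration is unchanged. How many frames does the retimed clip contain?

91521 frames

Target frames = source frames × (target rate / source rate) = 183042 × (25)/(50) = 183042 × 1/2 = 91521.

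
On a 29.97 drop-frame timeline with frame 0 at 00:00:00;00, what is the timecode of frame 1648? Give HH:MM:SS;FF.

00:00:54;28

Ten DF minutes hold 17982 frames, so frame 1648 lies in block 0 (frames 0–17981) with 1648 frames into that block.
The block's first minute is 1800 frames and the rest 1798 each; 1648 frames reaches minute 0, so 0 × 18 + 0 × 2 = 0 labels have been skipped so far.
Adding those back, label number 1648 + 0 = 1648 at 30 labels/s is 54 s + 28 f = 0 h 0 min 54 s frame 28, i.e. 00:00:54;28.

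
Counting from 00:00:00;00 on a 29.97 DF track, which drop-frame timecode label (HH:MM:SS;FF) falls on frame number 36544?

00:20:19;10

Each 10-minute DF block holds 10 × 60 × 30 − 9 × 2 = 17982 frames. 36544 ÷ 17982 → 2 full blocks, remainder 580.
Within the partial block the first minute is 1800 frames and each further minute 1798, so 0 further minute boundaries passed. Total skipped labels = 18 × 2 + 2 × 0 = 36.
Non-drop label index = 36544 + 36 = 36580; at 30 labels/s that is 00:20:19:10, i.e. DF 00:20:19;10.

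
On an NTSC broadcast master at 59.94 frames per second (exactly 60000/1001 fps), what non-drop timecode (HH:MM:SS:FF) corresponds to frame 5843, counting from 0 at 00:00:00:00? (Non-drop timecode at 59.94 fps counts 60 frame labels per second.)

5843 ÷ 60 = 97 full seconds, remainder 23 frames.
97 s = 0 h 1 min 37 s.
Timecode: 00:01:37:23.

00:01:37:23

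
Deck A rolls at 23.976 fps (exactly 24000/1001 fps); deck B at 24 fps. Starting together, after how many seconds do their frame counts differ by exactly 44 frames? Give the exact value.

11011/6 seconds

The gap grows by |24 − 24000/1001| = 24/1001 frames per second.
Time for a 44-frame gap: 44 ÷ (24/1001) = 11011/6 s.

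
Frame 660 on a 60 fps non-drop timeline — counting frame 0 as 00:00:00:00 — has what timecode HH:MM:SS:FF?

660 ÷ 60 = 11 full seconds, remainder 0 frames.
11 s = 0 h 0 min 11 s.
Timecode: 00:00:11:00.

00:00:11:00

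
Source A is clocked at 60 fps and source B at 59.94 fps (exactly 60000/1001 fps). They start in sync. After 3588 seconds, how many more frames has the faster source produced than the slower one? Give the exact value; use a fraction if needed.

16560/77 frames

A emits 60 × 3588 = 215280 frames; B emits 60000/1001 × 3588 = 16560000/77.
Difference = 16560/77 frames (≈ 215.0649); B is behind A.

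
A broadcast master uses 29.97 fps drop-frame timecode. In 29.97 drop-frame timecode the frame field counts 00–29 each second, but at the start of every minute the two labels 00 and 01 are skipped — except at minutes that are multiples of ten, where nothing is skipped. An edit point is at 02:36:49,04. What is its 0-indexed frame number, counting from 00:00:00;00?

As if non-drop at 30 labels/s: (2 × 3600 + 36 × 60 + 49) × 30 + 4 = 282274.
Minute boundaries passed: 156; those not divisible by 10: 156 − 15 = 141; dropped labels = 2 × 141 = 282.
Actual frame index = 282274 − 282 = 281992.

281992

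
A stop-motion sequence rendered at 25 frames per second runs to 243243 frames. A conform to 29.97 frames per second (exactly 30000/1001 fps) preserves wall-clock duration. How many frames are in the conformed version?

291600 frames

Target frames = source frames × (target rate / source rate) = 243243 × (30000/1001)/(25) = 243243 × 1200/1001 = 291600.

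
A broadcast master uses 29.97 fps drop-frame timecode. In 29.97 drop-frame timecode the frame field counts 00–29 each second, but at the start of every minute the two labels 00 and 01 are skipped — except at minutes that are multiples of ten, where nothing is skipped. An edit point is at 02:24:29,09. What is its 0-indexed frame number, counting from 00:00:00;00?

As if non-drop at 30 labels/s: (2 × 3600 + 24 × 60 + 29) × 30 + 9 = 260079.
Minute boundaries passed: 144; those not divisible by 10: 144 − 14 = 130; dropped labels = 2 × 130 = 260.
Actual frame index = 260079 − 260 = 259819.

259819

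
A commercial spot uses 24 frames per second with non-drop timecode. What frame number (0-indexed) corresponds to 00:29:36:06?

frame 42630

Total seconds to the label: (0 × 3600 + 29 × 60 + 36) = 1776.
Frame index = 1776 × 24 + 6 = 42630.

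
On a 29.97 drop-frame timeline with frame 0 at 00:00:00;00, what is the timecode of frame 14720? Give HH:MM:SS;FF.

Ten DF minutes hold 17982 frames, so frame 14720 lies in block 0 (frames 0–17981) with 14720 frames into that block.
The block's first minute is 1800 frames and the rest 1798 each; 14720 frames reaches minute 8, so 0 × 18 + 8 × 2 = 16 labels have been skipped so far.
Adding those back, label number 14720 + 16 = 14736 at 30 labels/s is 491 s + 6 f = 0 h 8 min 11 s frame 6, i.e. 00:08:11;06.

00:08:11;06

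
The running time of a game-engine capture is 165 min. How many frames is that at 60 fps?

594000 frames

165 min = 9900 s.
Frames = 9900 × 60 = 594000.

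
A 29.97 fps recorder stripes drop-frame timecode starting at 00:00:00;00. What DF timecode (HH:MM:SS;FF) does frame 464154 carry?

Each 10-minute DF block holds 10 × 60 × 30 − 9 × 2 = 17982 frames. 464154 ÷ 17982 → 25 full blocks, remainder 14604.
Within the partial block the first minute is 1800 frames and each further minute 1798, so 8 further minute boundaries passed. Total skipped labels = 18 × 25 + 2 × 8 = 466.
Non-drop label index = 464154 + 466 = 464620; at 30 labels/s that is 04:18:07:10, i.e. DF 04:18:07;10.

04:18:07;10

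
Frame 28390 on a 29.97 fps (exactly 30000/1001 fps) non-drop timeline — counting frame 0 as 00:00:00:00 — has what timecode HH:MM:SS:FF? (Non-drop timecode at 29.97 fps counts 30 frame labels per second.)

00:15:46:10

28390 ÷ 30 = 946 full seconds, remainder 10 frames.
946 s = 0 h 15 min 46 s.
Timecode: 00:15:46:10.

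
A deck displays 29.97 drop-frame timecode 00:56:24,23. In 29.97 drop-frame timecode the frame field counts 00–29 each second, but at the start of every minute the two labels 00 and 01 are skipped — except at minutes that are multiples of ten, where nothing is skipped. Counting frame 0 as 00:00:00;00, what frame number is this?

101441

As if non-drop at 30 labels/s: (0 × 3600 + 56 × 60 + 24) × 30 + 23 = 101543.
Minute boundaries passed: 56; those not divisible by 10: 56 − 5 = 51; dropped labels = 2 × 51 = 102.
Actual frame index = 101543 − 102 = 101441.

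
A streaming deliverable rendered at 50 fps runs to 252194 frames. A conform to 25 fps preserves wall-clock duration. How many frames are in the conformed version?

Target frames = source frames × (target rate / source rate) = 252194 × (25)/(50) = 252194 × 1/2 = 126097.

126097 frames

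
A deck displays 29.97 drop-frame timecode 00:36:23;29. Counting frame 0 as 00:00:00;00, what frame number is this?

65453

Complete 10-minute blocks: 3, each 17982 frames → 53946.
Remaining 6 whole minutes in the current block: 1800 + 5 × 1798 = 10790 frames.
Within the current minute: 23 × 30 + 29 − 2 = 717 (labels ;00/;01 skipped at this minute). Total = 53946 + 10790 + 717 = 65453.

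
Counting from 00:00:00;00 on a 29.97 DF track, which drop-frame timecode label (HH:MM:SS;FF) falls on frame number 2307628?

Each 10-minute DF block holds 10 × 60 × 30 − 9 × 2 = 17982 frames. 2307628 ÷ 17982 → 128 full blocks, remainder 5932.
Within the partial block the first minute is 1800 frames and each further minute 1798, so 3 further minute boundaries passed. Total skipped labels = 18 × 128 + 2 × 3 = 2310.
Non-drop label index = 2307628 + 2310 = 2309938; at 30 labels/s that is 21:23:17:28, i.e. DF 21:23:17;28.

21:23:17;28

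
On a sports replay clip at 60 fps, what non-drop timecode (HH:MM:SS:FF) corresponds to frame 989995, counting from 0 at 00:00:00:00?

989995 ÷ 60 = 16499 full seconds, remainder 55 frames.
16499 s = 4 h 34 min 59 s.
Timecode: 04:34:59:55.

04:34:59:55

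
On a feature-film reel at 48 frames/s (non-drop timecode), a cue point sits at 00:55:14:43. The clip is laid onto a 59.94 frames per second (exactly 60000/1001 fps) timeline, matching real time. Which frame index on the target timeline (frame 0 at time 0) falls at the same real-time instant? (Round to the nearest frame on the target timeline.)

Source frame index: (0×3600 + 55×60 + 14) × 48 + 43 = 159115.
Real time: 159115 / (48) = 159115/48 s.
Target frame: (159115/48) × (60000/1001) = 18081250/91 ≈ 198695.055 → 198695.

frame 198695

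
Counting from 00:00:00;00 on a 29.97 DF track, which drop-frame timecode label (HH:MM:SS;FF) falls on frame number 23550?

Each 10-minute DF block holds 10 × 60 × 30 − 9 × 2 = 17982 frames. 23550 ÷ 17982 → 1 full block, remainder 5568.
Within the partial block the first minute is 1800 frames and each further minute 1798, so 3 further minute boundaries passed. Total skipped labels = 18 × 1 + 2 × 3 = 24.
Non-drop label index = 23550 + 24 = 23574; at 30 labels/s that is 00:13:05:24, i.e. DF 00:13:05;24.

00:13:05;24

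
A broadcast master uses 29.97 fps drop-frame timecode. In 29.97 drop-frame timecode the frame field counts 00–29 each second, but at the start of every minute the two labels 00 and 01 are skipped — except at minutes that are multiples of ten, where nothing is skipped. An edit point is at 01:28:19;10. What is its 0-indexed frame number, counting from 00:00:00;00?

Complete 10-minute blocks: 8, each 17982 frames → 143856.
Remaining 8 whole minutes in the current block: 1800 + 7 × 1798 = 14386 frames.
Within the current minute: 19 × 30 + 10 − 2 = 578 (labels ;00/;01 skipped at this minute). Total = 143856 + 14386 + 578 = 158820.

158820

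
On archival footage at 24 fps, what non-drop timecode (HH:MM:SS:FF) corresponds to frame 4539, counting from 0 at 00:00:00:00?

4539 ÷ 24 = 189 full seconds, remainder 3 frames.
189 s = 0 h 3 min 9 s.
Timecode: 00:03:09:03.

00:03:09:03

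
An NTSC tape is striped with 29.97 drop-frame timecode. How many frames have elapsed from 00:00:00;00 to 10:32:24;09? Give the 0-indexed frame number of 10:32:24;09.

1137191

As if non-drop at 30 labels/s: (10 × 3600 + 32 × 60 + 24) × 30 + 9 = 1138329.
Minute boundaries passed: 632; those not divisible by 10: 632 − 63 = 569; dropped labels = 2 × 569 = 1138.
Actual frame index = 1138329 − 1138 = 1137191.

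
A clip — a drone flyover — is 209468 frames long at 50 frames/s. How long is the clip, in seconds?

Running time = 209468 / (50) = 4189.36 s.

4189.36 seconds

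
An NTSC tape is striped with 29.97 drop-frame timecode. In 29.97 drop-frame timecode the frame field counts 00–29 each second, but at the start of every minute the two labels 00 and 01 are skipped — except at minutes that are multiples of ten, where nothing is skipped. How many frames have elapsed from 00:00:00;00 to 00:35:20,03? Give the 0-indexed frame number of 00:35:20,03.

63539

As if non-drop at 30 labels/s: (0 × 3600 + 35 × 60 + 20) × 30 + 3 = 63603.
Minute boundaries passed: 35; those not divisible by 10: 35 − 3 = 32; dropped labels = 2 × 32 = 64.
Actual frame index = 63603 − 64 = 63539.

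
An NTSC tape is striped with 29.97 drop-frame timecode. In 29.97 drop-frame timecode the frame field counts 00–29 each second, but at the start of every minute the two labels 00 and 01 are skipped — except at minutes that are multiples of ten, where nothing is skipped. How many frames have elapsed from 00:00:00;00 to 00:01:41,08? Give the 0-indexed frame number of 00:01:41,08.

Complete 10-minute blocks: 0, each 17982 frames → 0.
Remaining 1 whole minute in the current block: 1800 + 0 × 1798 = 1800 frames.
Within the current minute: 41 × 30 + 8 − 2 = 1236 (labels ;00/;01 skipped at this minute). Total = 0 + 1800 + 1236 = 3036.

3036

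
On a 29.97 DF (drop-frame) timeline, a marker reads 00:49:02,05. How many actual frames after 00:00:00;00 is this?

Complete 10-minute blocks: 4, each 17982 frames → 71928.
Remaining 9 whole minutes in the current block: 1800 + 8 × 1798 = 16184 frames.
Within the current minute: 2 × 30 + 5 − 2 = 63 (labels ;00/;01 skipped at this minute). Total = 71928 + 16184 + 63 = 88175.

88175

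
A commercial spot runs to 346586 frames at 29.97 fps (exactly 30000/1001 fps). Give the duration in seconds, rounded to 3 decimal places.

Running time = 346586 × 1001/30000 = 173466293/15000 s ≈ 11564.420 s.

11564.420 seconds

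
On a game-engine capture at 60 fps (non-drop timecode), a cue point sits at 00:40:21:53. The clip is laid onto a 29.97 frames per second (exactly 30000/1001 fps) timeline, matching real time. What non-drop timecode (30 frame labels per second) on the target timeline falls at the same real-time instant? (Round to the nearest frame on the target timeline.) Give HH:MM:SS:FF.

Source frame index: (0×3600 + 40×60 + 21) × 60 + 53 = 145313.
Real time: 145313 / (60) = 145313/60 s.
Target frame: (145313/60) × (30000/1001) = 10379500/143 ≈ 72583.916 → 72584.
At 30 labels/s: frame 72584 → 00:40:19:14.

00:40:19:14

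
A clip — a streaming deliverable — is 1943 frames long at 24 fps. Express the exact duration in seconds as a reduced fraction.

Running time = 1943 ÷ (24) = 1943 × 1/24 = 1943/24 s.

1943/24 seconds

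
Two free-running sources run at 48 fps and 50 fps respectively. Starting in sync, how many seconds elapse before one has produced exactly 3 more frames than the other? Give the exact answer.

The gap grows by |50 − 48| = 2 frames per second.
Time for a 3-frame gap: 3 ÷ (2) = 1.5 s.

1.5 seconds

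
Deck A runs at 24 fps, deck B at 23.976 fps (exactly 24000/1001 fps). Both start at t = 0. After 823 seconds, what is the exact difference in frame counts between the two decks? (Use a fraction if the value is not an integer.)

19752/1001 frames

A emits 24 × 823 = 19752 frames; B emits 24000/1001 × 823 = 19752000/1001.
Difference = 19752/1001 frames (≈ 19.7323); B is behind A.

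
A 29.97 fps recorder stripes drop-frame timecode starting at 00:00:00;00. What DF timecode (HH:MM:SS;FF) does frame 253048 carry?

02:20:43;10

Each 10-minute DF block holds 10 × 60 × 30 − 9 × 2 = 17982 frames. 253048 ÷ 17982 → 14 full blocks, remainder 1300.
Within the partial block the first minute is 1800 frames and each further minute 1798, so 0 further minute boundaries passed. Total skipped labels = 18 × 14 + 2 × 0 = 252.
Non-drop label index = 253048 + 252 = 253300; at 30 labels/s that is 02:20:43:10, i.e. DF 02:20:43;10.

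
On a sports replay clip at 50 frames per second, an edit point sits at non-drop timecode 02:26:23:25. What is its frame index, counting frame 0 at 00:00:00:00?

Total seconds to the label: (2 × 3600 + 26 × 60 + 23) = 8783.
Frame index = 8783 × 50 + 25 = 439175.

frame 439175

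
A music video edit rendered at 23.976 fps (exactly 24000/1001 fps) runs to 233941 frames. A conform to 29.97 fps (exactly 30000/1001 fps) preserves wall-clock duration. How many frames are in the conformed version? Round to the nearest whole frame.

292426 frames

Frames at target rate = 233941 × (30000/1001) / (24000/1001) = 1169705/4 ≈ 292426.250.
Nearest whole frame: 292426.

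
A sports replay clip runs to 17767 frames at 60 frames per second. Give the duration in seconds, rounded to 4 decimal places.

Running time = 17767 × 1/60 = 17767/60 s ≈ 296.1167 s.

296.1167 seconds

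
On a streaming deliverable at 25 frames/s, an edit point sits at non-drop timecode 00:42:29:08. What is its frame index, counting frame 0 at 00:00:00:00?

63733

Total seconds to the label: (0 × 3600 + 42 × 60 + 29) = 2549.
Frame index = 2549 × 25 + 8 = 63733.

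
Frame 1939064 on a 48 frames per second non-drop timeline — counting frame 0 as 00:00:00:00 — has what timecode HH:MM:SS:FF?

11:13:17:08

1939064 ÷ 48 = 40397 full seconds, remainder 8 frames.
40397 s = 11 h 13 min 17 s.
Timecode: 11:13:17:08.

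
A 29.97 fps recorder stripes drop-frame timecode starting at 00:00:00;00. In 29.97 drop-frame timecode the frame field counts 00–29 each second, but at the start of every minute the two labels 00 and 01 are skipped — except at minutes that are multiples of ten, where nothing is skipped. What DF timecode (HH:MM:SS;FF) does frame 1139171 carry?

10:33:30;11

Ten DF minutes hold 17982 frames, so frame 1139171 lies in block 63 (frames 1132866–1150847) with 6305 frames into that block.
The block's first minute is 1800 frames and the rest 1798 each; 6305 frames reaches minute 3, so 63 × 18 + 3 × 2 = 1140 labels have been skipped so far.
Adding those back, label number 1139171 + 1140 = 1140311 at 30 labels/s is 38010 s + 11 f = 10 h 33 min 30 s frame 11, i.e. 10:33:30;11.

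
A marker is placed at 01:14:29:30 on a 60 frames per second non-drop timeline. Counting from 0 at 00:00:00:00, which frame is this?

Total seconds to the label: (1 × 3600 + 14 × 60 + 29) = 4469.
Frame index = 4469 × 60 + 30 = 268170.

frame 268170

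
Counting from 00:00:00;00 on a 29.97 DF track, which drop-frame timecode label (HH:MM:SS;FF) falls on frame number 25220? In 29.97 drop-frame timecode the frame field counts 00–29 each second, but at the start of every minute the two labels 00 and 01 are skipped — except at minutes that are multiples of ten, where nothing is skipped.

00:14:01;16

Each 10-minute DF block holds 10 × 60 × 30 − 9 × 2 = 17982 frames. 25220 ÷ 17982 → 1 full block, remainder 7238.
Within the partial block the first minute is 1800 frames and each further minute 1798, so 4 further minute boundaries passed. Total skipped labels = 18 × 1 + 2 × 4 = 26.
Non-drop label index = 25220 + 26 = 25246; at 30 labels/s that is 00:14:01:16, i.e. DF 00:14:01;16.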